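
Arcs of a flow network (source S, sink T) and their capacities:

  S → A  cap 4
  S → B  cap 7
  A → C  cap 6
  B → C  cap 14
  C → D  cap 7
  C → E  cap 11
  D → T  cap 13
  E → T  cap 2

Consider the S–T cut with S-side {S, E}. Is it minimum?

Given cut capacity: 4 + 7 + 2 = 13.
Augment S→A→C→D→T: bottleneck 4, flow now 4.
Augment S→B→C→D→T: bottleneck 3, flow now 7.
Augment S→B→C→E→T: bottleneck 2, flow now 9.
No augmenting path remains; maximum flow = 9.
In the residual graph, reachable from S: {S, A, B, C, E}.
Min-cut edges: C→D (7), E→T (2); capacity 7 + 2 = 9.
Cut capacity 13 exceeds the max flow 9, so it is not minimum.

No — its capacity is 13, but the minimum cut has capacity 9.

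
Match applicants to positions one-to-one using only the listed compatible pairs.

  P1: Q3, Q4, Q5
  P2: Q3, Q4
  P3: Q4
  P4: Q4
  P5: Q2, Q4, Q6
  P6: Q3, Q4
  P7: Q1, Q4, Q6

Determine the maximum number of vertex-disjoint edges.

Unit-capacity flow: source→left, listed edges, right→sink; max matching = max flow.
Augmenting path P1→Q3 (+1); matched 1.
Augmenting path P2→Q4 (+1); matched 2.
Augmenting path P5→Q2 (+1); matched 3.
Augmenting path P7→Q1 (+1); matched 4.
Augmenting path P6→Q3→P1→Q5 (+1); matched 5.
No augmenting path remains; maximum matching = 5.
König certificate: {P1, P5, P7, Q3, Q4} is a vertex cover of size 5 (every listed pair touches it), so no matching can be larger.

5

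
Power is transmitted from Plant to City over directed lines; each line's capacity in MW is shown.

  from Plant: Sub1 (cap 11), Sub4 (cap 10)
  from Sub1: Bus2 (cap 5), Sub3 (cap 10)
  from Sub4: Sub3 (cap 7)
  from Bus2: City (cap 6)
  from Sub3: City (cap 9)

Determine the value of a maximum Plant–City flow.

14

Augment Plant→Sub1→Bus2→City: bottleneck 5, flow now 5.
Augment Plant→Sub1→Sub3→City: bottleneck 6, flow now 11.
Augment Plant→Sub4→Sub3→City: bottleneck 3, flow now 14.
No augmenting path remains; maximum flow = 14.
In the residual graph, reachable from Plant: {Plant, Sub1, Sub4, Sub3}.
Min-cut edges: Sub1→Bus2 (5), Sub3→City (9); capacity 5 + 9 = 14.
This cut is saturated, so no flow can exceed 14.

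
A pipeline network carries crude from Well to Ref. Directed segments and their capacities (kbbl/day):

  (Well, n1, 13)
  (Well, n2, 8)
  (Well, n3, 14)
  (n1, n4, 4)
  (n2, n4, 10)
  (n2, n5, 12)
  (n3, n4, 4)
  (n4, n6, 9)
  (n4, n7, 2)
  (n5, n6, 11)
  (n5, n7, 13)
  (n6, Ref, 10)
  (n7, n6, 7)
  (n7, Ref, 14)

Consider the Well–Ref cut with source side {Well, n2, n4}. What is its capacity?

50

Edges leaving {Well, n2, n4}: Well→n1 (13), Well→n3 (14), n2→n5 (12), n4→n6 (9), n4→n7 (2).
Cut capacity = 13 + 14 + 12 + 9 + 2 = 50.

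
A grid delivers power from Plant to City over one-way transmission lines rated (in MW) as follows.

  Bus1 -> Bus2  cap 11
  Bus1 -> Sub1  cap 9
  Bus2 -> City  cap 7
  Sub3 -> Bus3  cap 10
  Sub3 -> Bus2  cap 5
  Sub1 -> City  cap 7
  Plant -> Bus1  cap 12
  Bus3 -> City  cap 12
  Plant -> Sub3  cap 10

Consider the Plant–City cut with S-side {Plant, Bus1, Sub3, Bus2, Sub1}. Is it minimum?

No — its capacity is 24, but the minimum cut has capacity 22.

Given cut capacity: 10 + 7 + 7 = 24.
Augment Plant→Bus1→Bus2→City: bottleneck 7, flow now 7.
Augment Plant→Bus1→Sub1→City: bottleneck 5, flow now 12.
Augment Plant→Sub3→Bus3→City: bottleneck 10, flow now 22.
No augmenting path remains; maximum flow = 22.
In the residual graph, reachable from Plant: {Plant}.
Min-cut edges: Plant→Bus1 (12), Plant→Sub3 (10); capacity 12 + 10 = 22.
Cut capacity 24 exceeds the max flow 22, so it is not minimum.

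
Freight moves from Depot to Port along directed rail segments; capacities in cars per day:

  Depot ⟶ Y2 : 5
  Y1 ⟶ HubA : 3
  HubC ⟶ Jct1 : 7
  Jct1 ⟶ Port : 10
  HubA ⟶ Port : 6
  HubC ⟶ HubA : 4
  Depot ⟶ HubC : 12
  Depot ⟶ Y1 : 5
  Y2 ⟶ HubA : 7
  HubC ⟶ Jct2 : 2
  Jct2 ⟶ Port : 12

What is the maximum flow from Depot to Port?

15

Augment Depot→HubC→Jct2→Port: bottleneck 2, flow now 2.
Augment Depot→HubC→Jct1→Port: bottleneck 7, flow now 9.
Augment Depot→HubC→HubA→Port: bottleneck 3, flow now 12.
Augment Depot→Y2→HubA→Port: bottleneck 3, flow now 15.
No augmenting path remains; maximum flow = 15.
In the residual graph, reachable from Depot: {Depot, HubC, Y2, Y1, HubA}.
Min-cut edges: HubC→Jct2 (2), HubC→Jct1 (7), HubA→Port (6); capacity 2 + 7 + 6 = 15.
This cut is saturated, so no flow can exceed 15.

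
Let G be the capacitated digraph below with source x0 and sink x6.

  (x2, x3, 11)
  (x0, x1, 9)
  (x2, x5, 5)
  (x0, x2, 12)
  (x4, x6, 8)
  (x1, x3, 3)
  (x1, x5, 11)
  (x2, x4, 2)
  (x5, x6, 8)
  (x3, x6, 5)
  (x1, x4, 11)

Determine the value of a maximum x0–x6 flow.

21

Augment x0→x1→x3→x6: bottleneck 3, flow now 3.
Augment x0→x1→x4→x6: bottleneck 6, flow now 9.
Augment x0→x2→x3→x6: bottleneck 2, flow now 11.
Augment x0→x2→x4→x6: bottleneck 2, flow now 13.
Augment x0→x2→x5→x6: bottleneck 5, flow now 18.
Augment x0→x2→x3→x1→x5→x6: bottleneck 3, flow now 21. (uses reverse residual edge)
No augmenting path remains; maximum flow = 21.
In the residual graph, reachable from x0: {x0}.
Min-cut edges: x0→x1 (9), x0→x2 (12); capacity 9 + 12 = 21.
This cut is saturated, so no flow can exceed 21.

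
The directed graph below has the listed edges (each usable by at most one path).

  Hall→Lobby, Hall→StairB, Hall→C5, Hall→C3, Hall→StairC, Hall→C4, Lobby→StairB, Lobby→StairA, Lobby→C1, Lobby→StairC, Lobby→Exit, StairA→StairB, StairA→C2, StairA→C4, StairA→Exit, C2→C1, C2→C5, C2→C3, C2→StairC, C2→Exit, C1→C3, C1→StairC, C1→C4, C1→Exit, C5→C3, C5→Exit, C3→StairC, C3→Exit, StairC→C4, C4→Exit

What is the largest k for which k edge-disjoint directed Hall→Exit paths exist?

Assign every edge capacity 1; by Menger, the answer equals the max flow.
Path Hall→Lobby→Exit (+1); total 1.
Path Hall→C5→Exit (+1); total 2.
Path Hall→C3→Exit (+1); total 3.
Path Hall→C4→Exit (+1); total 4.
No residual Hall→Exit path; max flow = 4.
Certifying cut of size 4: {C4→Exit, Hall→C3, Hall→C5, Hall→Lobby}.

4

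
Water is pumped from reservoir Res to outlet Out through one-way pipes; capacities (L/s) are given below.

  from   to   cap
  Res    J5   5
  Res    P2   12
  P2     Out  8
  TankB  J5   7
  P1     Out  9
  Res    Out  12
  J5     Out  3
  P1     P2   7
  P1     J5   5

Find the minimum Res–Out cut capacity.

23

Augment Res→Out: bottleneck 12, flow now 12.
Augment Res→P2→Out: bottleneck 8, flow now 20.
Augment Res→J5→Out: bottleneck 3, flow now 23.
No augmenting path remains; maximum flow = 23.
By max-flow min-cut, the minimum cut capacity equals the max flow.
In the residual graph, reachable from Res: {Res, P2, J5}.
Min-cut edges: Res→Out (12), P2→Out (8), J5→Out (3); capacity 12 + 8 + 3 = 23.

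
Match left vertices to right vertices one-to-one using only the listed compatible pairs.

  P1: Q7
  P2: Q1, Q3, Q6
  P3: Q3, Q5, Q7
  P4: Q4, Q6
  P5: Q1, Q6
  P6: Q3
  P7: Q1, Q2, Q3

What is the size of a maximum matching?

Unit-capacity flow: source→left, listed edges, right→sink; max matching = max flow.
Augmenting path P1→Q7 (+1); matched 1.
Augmenting path P2→Q1 (+1); matched 2.
Augmenting path P3→Q3 (+1); matched 3.
Augmenting path P4→Q4 (+1); matched 4.
Augmenting path P5→Q6 (+1); matched 5.
Augmenting path P7→Q2 (+1); matched 6.
Augmenting path P6→Q3→P3→Q5 (+1); matched 7.
No augmenting path remains; maximum matching = 7.
König certificate: {P1, P2, P3, P4, P5, P6, P7} is a vertex cover of size 7 (every listed pair touches it), so no matching can be larger.

7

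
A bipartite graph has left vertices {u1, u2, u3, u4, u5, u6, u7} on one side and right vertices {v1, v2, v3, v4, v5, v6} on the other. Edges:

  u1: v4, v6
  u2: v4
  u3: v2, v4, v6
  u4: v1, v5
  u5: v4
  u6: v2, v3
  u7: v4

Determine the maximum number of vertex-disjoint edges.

5

Unit-capacity flow: source→left, listed edges, right→sink; max matching = max flow.
Augmenting path u1→v4 (+1); matched 1.
Augmenting path u3→v2 (+1); matched 2.
Augmenting path u4→v1 (+1); matched 3.
Augmenting path u6→v3 (+1); matched 4.
Augmenting path u2→v4→u1→v6 (+1); matched 5.
No augmenting path remains; maximum matching = 5.
König certificate: {u1, u3, u4, u6, v4} is a vertex cover of size 5 (every listed pair touches it), so no matching can be larger.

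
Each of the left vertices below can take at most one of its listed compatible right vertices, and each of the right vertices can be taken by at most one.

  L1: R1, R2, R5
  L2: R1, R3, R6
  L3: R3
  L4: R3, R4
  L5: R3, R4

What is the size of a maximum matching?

4

Unit-capacity flow: source→left, listed edges, right→sink; max matching = max flow.
Augmenting path L1→R1 (+1); matched 1.
Augmenting path L2→R3 (+1); matched 2.
Augmenting path L4→R4 (+1); matched 3.
Augmenting path L3→R3→L2→R6 (+1); matched 4.
No augmenting path remains; maximum matching = 4.
König certificate: {L1, L2, R3, R4} is a vertex cover of size 4 (every listed pair touches it), so no matching can be larger.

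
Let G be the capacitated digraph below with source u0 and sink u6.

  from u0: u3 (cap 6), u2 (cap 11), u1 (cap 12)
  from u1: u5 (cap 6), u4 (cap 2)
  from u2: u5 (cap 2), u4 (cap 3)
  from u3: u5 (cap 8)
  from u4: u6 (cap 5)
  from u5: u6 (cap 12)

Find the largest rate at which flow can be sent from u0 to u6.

Augment u0→u1→u4→u6: bottleneck 2, flow now 2.
Augment u0→u1→u5→u6: bottleneck 6, flow now 8.
Augment u0→u2→u4→u6: bottleneck 3, flow now 11.
Augment u0→u2→u5→u6: bottleneck 2, flow now 13.
Augment u0→u3→u5→u6: bottleneck 4, flow now 17.
No augmenting path remains; maximum flow = 17.
In the residual graph, reachable from u0: {u0, u1, u2, u3, u5}.
Min-cut edges: u1→u4 (2), u2→u4 (3), u5→u6 (12); capacity 2 + 3 + 12 = 17.
This cut is saturated, so no flow can exceed 17.

17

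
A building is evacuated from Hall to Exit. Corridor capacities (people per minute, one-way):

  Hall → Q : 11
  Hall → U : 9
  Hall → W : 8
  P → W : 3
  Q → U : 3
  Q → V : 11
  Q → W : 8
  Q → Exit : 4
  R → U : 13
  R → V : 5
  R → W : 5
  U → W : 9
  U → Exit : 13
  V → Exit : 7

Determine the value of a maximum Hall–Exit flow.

20

Augment Hall→Q→Exit: bottleneck 4, flow now 4.
Augment Hall→U→Exit: bottleneck 9, flow now 13.
Augment Hall→Q→U→Exit: bottleneck 3, flow now 16.
Augment Hall→Q→V→Exit: bottleneck 4, flow now 20.
No augmenting path remains; maximum flow = 20.
In the residual graph, reachable from Hall: {Hall, W}.
Min-cut edges: Hall→Q (11), Hall→U (9); capacity 11 + 9 = 20.
This cut is saturated, so no flow can exceed 20.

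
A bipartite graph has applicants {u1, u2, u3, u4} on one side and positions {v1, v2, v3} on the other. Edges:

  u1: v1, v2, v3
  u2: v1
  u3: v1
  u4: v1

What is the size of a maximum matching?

2

Unit-capacity flow: source→left, listed edges, right→sink; max matching = max flow.
Augmenting path u1→v1 (+1); matched 1.
Augmenting path u2→v1→u1→v2 (+1); matched 2.
No augmenting path remains; maximum matching = 2.
König certificate: {u1, v1} is a vertex cover of size 2 (every listed pair touches it), so no matching can be larger.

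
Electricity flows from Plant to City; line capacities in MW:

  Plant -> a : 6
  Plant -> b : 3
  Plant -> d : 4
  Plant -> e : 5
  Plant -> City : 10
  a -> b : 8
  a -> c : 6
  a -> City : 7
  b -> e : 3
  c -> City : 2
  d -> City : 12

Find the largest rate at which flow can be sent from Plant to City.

Augment Plant→City: bottleneck 10, flow now 10.
Augment Plant→a→City: bottleneck 6, flow now 16.
Augment Plant→d→City: bottleneck 4, flow now 20.
No augmenting path remains; maximum flow = 20.
In the residual graph, reachable from Plant: {Plant, b, e}.
Min-cut edges: Plant→a (6), Plant→d (4), Plant→City (10); capacity 6 + 4 + 10 = 20.
This cut is saturated, so no flow can exceed 20.

20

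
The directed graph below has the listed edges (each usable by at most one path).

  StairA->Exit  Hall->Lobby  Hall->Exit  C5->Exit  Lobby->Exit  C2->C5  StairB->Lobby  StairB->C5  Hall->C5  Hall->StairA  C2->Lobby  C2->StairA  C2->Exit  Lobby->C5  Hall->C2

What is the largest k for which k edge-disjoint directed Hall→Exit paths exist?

Assign every edge capacity 1; by Menger, the answer equals the max flow.
Path Hall→Exit (+1); total 1.
Path Hall→C2→Exit (+1); total 2.
Path Hall→StairA→Exit (+1); total 3.
Path Hall→Lobby→Exit (+1); total 4.
Path Hall→C5→Exit (+1); total 5.
No residual Hall→Exit path; max flow = 5.
Certifying cut of size 5: {Hall→C2, Hall→C5, Hall→Exit, Hall→Lobby, Hall→StairA}.

5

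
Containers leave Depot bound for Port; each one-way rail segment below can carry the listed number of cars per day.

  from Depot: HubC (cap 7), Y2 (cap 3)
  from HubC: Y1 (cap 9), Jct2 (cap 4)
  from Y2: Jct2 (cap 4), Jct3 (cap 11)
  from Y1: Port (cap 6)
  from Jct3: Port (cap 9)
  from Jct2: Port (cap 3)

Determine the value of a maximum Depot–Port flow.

10

Augment Depot→HubC→Y1→Port: bottleneck 6, flow now 6.
Augment Depot→HubC→Jct2→Port: bottleneck 1, flow now 7.
Augment Depot→Y2→Jct3→Port: bottleneck 3, flow now 10.
No augmenting path remains; maximum flow = 10.
In the residual graph, reachable from Depot: {Depot}.
Min-cut edges: Depot→HubC (7), Depot→Y2 (3); capacity 7 + 3 = 10.
This cut is saturated, so no flow can exceed 10.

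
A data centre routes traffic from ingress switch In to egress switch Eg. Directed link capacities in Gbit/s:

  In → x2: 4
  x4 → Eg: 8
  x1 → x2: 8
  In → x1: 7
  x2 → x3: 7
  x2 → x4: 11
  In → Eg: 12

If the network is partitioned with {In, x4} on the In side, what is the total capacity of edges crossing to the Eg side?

Edges leaving {In, x4}: In→x1 (7), In→x2 (4), In→Eg (12), x4→Eg (8).
Cut capacity = 7 + 4 + 12 + 8 = 31.

31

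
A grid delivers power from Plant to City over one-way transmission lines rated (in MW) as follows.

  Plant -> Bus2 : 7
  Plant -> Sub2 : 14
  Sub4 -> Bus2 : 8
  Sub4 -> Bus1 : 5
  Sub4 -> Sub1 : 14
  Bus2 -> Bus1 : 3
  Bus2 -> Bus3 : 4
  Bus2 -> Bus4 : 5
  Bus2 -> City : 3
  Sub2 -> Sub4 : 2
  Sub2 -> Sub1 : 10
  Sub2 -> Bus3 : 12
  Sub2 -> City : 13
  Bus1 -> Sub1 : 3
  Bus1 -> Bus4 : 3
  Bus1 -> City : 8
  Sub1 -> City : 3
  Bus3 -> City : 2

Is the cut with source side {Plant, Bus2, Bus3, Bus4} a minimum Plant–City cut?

No — its capacity is 22, but the minimum cut has capacity 21.

Given cut capacity: 14 + 3 + 3 + 2 = 22.
Augment Plant→Bus2→City: bottleneck 3, flow now 3.
Augment Plant→Sub2→City: bottleneck 13, flow now 16.
Augment Plant→Bus2→Bus1→City: bottleneck 3, flow now 19.
Augment Plant→Bus2→Bus3→City: bottleneck 1, flow now 20.
Augment Plant→Sub2→Sub1→City: bottleneck 1, flow now 21.
No augmenting path remains; maximum flow = 21.
In the residual graph, reachable from Plant: {Plant}.
Min-cut edges: Plant→Bus2 (7), Plant→Sub2 (14); capacity 7 + 14 = 21.
Cut capacity 22 exceeds the max flow 21, so it is not minimum.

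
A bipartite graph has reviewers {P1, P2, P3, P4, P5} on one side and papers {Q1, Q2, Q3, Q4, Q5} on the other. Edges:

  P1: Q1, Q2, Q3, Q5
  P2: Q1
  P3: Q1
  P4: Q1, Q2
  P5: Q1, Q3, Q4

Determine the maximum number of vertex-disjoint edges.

4

Unit-capacity flow: source→left, listed edges, right→sink; max matching = max flow.
Augmenting path P1→Q1 (+1); matched 1.
Augmenting path P4→Q2 (+1); matched 2.
Augmenting path P5→Q3 (+1); matched 3.
Augmenting path P2→Q1→P1→Q5 (+1); matched 4.
No augmenting path remains; maximum matching = 4.
König certificate: {P1, P4, P5, Q1} is a vertex cover of size 4 (every listed pair touches it), so no matching can be larger.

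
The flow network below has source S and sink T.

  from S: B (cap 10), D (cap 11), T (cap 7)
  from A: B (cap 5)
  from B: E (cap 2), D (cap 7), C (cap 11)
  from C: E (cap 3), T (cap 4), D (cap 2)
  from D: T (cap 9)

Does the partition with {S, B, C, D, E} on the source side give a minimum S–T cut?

Given cut capacity: 7 + 4 + 9 = 20.
Augment S→T: bottleneck 7, flow now 7.
Augment S→D→T: bottleneck 9, flow now 16.
Augment S→B→C→T: bottleneck 4, flow now 20.
No augmenting path remains; maximum flow = 20.
Cut capacity 20 equals the max flow, so it is a minimum cut.

Yes — it is a minimum cut (capacity 20).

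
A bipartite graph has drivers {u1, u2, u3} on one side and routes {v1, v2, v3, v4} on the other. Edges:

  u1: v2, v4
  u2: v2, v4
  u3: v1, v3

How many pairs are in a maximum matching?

Unit-capacity flow: source→left, listed edges, right→sink; max matching = max flow.
Augmenting path u1→v2 (+1); matched 1.
Augmenting path u2→v4 (+1); matched 2.
Augmenting path u3→v1 (+1); matched 3.
No augmenting path remains; maximum matching = 3.
König certificate: {u1, u2, u3} is a vertex cover of size 3 (every listed pair touches it), so no matching can be larger.

3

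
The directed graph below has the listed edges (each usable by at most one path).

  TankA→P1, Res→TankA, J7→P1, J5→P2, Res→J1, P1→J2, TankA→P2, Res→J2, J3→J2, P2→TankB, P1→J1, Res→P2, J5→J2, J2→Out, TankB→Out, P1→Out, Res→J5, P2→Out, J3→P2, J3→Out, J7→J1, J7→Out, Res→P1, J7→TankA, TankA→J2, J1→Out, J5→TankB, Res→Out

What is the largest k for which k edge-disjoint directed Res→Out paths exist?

6

Assign every edge capacity 1; by Menger, the answer equals the max flow.
Path Res→Out (+1); total 1.
Path Res→P1→Out (+1); total 2.
Path Res→P2→Out (+1); total 3.
Path Res→J2→Out (+1); total 4.
Path Res→J1→Out (+1); total 5.
Path Res→J5→TankB→Out (+1); total 6.
No residual Res→Out path; max flow = 6.
Certifying cut of size 6: {J1→Out, J2→Out, P1→Out, P2→Out, Res→Out, TankB→Out}.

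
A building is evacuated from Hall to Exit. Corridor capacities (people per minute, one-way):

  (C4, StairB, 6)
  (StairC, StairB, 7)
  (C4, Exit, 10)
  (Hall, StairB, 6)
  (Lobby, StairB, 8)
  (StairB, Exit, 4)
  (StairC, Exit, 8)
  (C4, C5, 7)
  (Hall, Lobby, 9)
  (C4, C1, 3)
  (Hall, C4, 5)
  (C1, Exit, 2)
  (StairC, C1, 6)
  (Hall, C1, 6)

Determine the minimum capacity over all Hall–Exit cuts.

11

Augment Hall→C4→Exit: bottleneck 5, flow now 5.
Augment Hall→C1→Exit: bottleneck 2, flow now 7.
Augment Hall→StairB→Exit: bottleneck 4, flow now 11.
No augmenting path remains; maximum flow = 11.
By max-flow min-cut, the minimum cut capacity equals the max flow.
In the residual graph, reachable from Hall: {Hall, Lobby, C1, StairB}.
Min-cut edges: Hall→C4 (5), C1→Exit (2), StairB→Exit (4); capacity 5 + 2 + 4 = 11.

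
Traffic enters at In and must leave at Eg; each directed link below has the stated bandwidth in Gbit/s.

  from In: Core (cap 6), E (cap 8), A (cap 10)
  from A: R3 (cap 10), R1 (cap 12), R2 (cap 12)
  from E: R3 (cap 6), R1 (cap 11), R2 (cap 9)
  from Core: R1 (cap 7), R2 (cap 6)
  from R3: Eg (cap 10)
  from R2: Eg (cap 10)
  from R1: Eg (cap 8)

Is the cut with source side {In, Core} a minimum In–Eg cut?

Given cut capacity: 10 + 8 + 6 + 7 = 31.
Augment In→A→R3→Eg: bottleneck 10, flow now 10.
Augment In→E→R2→Eg: bottleneck 8, flow now 18.
Augment In→Core→R2→Eg: bottleneck 2, flow now 20.
Augment In→Core→R1→Eg: bottleneck 4, flow now 24.
No augmenting path remains; maximum flow = 24.
In the residual graph, reachable from In: {In}.
Min-cut edges: In→A (10), In→E (8), In→Core (6); capacity 10 + 8 + 6 = 24.
Cut capacity 31 exceeds the max flow 24, so it is not minimum.

No — its capacity is 31, but the minimum cut has capacity 24.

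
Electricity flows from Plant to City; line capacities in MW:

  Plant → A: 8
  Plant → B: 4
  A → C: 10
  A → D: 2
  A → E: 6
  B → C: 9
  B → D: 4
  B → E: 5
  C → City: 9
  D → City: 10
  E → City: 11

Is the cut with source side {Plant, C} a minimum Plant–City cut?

No — its capacity is 21, but the minimum cut has capacity 12.

Given cut capacity: 8 + 4 + 9 = 21.
Augment Plant→A→C→City: bottleneck 8, flow now 8.
Augment Plant→B→C→City: bottleneck 1, flow now 9.
Augment Plant→B→D→City: bottleneck 3, flow now 12.
No augmenting path remains; maximum flow = 12.
In the residual graph, reachable from Plant: {Plant}.
Min-cut edges: Plant→A (8), Plant→B (4); capacity 8 + 4 = 12.
Cut capacity 21 exceeds the max flow 12, so it is not minimum.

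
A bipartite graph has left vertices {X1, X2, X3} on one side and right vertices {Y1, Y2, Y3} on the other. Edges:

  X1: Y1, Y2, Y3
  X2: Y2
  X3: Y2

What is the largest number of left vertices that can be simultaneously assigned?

2

Unit-capacity flow: source→left, listed edges, right→sink; max matching = max flow.
Augmenting path X1→Y1 (+1); matched 1.
Augmenting path X2→Y2 (+1); matched 2.
No augmenting path remains; maximum matching = 2.
König certificate: {X1, Y2} is a vertex cover of size 2 (every listed pair touches it), so no matching can be larger.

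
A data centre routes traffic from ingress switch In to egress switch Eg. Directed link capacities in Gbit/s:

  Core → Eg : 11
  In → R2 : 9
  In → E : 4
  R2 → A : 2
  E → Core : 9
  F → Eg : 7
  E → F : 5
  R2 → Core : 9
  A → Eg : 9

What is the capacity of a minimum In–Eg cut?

13

Augment In→R2→A→Eg: bottleneck 2, flow now 2.
Augment In→R2→Core→Eg: bottleneck 7, flow now 9.
Augment In→E→Core→Eg: bottleneck 4, flow now 13.
No augmenting path remains; maximum flow = 13.
By max-flow min-cut, the minimum cut capacity equals the max flow.
In the residual graph, reachable from In: {In}.
Min-cut edges: In→R2 (9), In→E (4); capacity 9 + 4 = 13.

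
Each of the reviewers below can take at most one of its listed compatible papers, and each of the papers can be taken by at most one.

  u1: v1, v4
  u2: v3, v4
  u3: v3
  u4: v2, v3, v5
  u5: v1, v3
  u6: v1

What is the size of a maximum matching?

4

Unit-capacity flow: source→left, listed edges, right→sink; max matching = max flow.
Augmenting path u1→v1 (+1); matched 1.
Augmenting path u2→v3 (+1); matched 2.
Augmenting path u4→v2 (+1); matched 3.
Augmenting path u3→v3→u2→v4 (+1); matched 4.
No augmenting path remains; maximum matching = 4.
König certificate: {u4, v1, v3, v4} is a vertex cover of size 4 (every listed pair touches it), so no matching can be larger.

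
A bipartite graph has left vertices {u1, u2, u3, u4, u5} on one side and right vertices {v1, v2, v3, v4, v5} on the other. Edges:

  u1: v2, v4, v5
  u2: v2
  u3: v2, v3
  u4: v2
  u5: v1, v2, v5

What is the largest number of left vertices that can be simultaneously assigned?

4

Unit-capacity flow: source→left, listed edges, right→sink; max matching = max flow.
Augmenting path u1→v2 (+1); matched 1.
Augmenting path u3→v3 (+1); matched 2.
Augmenting path u5→v1 (+1); matched 3.
Augmenting path u2→v2→u1→v4 (+1); matched 4.
No augmenting path remains; maximum matching = 4.
König certificate: {u1, u3, u5, v2} is a vertex cover of size 4 (every listed pair touches it), so no matching can be larger.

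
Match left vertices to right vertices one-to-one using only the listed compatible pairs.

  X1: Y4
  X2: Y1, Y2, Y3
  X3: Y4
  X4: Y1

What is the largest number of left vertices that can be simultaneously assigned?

Unit-capacity flow: source→left, listed edges, right→sink; max matching = max flow.
Augmenting path X1→Y4 (+1); matched 1.
Augmenting path X2→Y1 (+1); matched 2.
Augmenting path X4→Y1→X2→Y2 (+1); matched 3.
No augmenting path remains; maximum matching = 3.
König certificate: {X2, X4, Y4} is a vertex cover of size 3 (every listed pair touches it), so no matching can be larger.

3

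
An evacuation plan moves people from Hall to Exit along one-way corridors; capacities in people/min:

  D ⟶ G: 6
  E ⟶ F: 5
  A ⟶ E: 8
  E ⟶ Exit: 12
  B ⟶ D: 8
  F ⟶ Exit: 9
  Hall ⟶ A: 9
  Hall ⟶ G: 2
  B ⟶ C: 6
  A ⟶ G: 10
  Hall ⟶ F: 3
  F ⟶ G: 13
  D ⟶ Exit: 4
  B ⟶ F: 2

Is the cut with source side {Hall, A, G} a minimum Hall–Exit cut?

Given cut capacity: 3 + 8 = 11.
Augment Hall→F→Exit: bottleneck 3, flow now 3.
Augment Hall→A→E→Exit: bottleneck 8, flow now 11.
No augmenting path remains; maximum flow = 11.
Cut capacity 11 equals the max flow, so it is a minimum cut.

Yes — it is a minimum cut (capacity 11).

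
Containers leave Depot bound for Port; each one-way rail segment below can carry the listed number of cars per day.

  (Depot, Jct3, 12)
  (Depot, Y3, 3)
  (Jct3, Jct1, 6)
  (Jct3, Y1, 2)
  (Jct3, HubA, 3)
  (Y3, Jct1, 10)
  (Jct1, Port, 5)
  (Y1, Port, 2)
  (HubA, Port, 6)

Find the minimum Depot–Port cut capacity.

Augment Depot→Jct3→Jct1→Port: bottleneck 5, flow now 5.
Augment Depot→Jct3→Y1→Port: bottleneck 2, flow now 7.
Augment Depot→Jct3→HubA→Port: bottleneck 3, flow now 10.
No augmenting path remains; maximum flow = 10.
By max-flow min-cut, the minimum cut capacity equals the max flow.
In the residual graph, reachable from Depot: {Depot, Jct3, Y3, Jct1}.
Min-cut edges: Jct3→Y1 (2), Jct3→HubA (3), Jct1→Port (5); capacity 2 + 3 + 5 = 10.

10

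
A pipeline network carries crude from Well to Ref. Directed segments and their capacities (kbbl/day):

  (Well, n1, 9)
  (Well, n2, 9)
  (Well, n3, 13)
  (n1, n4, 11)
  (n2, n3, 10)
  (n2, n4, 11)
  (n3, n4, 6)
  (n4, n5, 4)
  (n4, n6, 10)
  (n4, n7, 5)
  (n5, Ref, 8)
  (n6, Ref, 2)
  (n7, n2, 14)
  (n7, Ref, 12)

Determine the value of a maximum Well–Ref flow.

11

Augment Well→n1→n4→n5→Ref: bottleneck 4, flow now 4.
Augment Well→n1→n4→n6→Ref: bottleneck 2, flow now 6.
Augment Well→n1→n4→n7→Ref: bottleneck 3, flow now 9.
Augment Well→n2→n4→n7→Ref: bottleneck 2, flow now 11.
No augmenting path remains; maximum flow = 11.
In the residual graph, reachable from Well: {Well, n1, n2, n3, n4, n6}.
Min-cut edges: n4→n5 (4), n4→n7 (5), n6→Ref (2); capacity 4 + 5 + 2 = 11.
This cut is saturated, so no flow can exceed 11.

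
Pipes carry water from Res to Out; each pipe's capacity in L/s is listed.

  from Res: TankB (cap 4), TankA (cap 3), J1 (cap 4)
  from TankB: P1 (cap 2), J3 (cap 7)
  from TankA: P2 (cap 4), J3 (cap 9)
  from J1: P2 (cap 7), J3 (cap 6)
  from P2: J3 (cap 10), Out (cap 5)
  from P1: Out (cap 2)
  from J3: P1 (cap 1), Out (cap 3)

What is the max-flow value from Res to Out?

10

Augment Res→TankB→P1→Out: bottleneck 2, flow now 2.
Augment Res→TankB→J3→Out: bottleneck 2, flow now 4.
Augment Res→TankA→P2→Out: bottleneck 3, flow now 7.
Augment Res→J1→P2→Out: bottleneck 2, flow now 9.
Augment Res→J1→J3→Out: bottleneck 1, flow now 10.
No augmenting path remains; maximum flow = 10.
In the residual graph, reachable from Res: {Res, TankB, TankA, J1, P2, P1, J3}.
Min-cut edges: P2→Out (5), P1→Out (2), J3→Out (3); capacity 5 + 2 + 3 = 10.
This cut is saturated, so no flow can exceed 10.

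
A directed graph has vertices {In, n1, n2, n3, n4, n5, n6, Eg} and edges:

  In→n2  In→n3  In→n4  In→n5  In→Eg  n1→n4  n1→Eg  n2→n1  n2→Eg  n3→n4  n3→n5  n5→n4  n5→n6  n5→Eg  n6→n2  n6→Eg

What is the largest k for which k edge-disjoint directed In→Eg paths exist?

Assign every edge capacity 1; by Menger, the answer equals the max flow.
Path In→Eg (+1); total 1.
Path In→n2→Eg (+1); total 2.
Path In→n5→Eg (+1); total 3.
Path In→n3→n5→n6→Eg (+1); total 4.
No residual In→Eg path; max flow = 4.
Certifying cut of size 4: {In→Eg, In→n2, In→n3, In→n5}.

4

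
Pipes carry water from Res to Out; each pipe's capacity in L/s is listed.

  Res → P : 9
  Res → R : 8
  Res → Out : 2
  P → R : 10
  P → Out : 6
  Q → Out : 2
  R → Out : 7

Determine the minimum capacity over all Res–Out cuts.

Augment Res→Out: bottleneck 2, flow now 2.
Augment Res→P→Out: bottleneck 6, flow now 8.
Augment Res→R→Out: bottleneck 7, flow now 15.
No augmenting path remains; maximum flow = 15.
By max-flow min-cut, the minimum cut capacity equals the max flow.
In the residual graph, reachable from Res: {Res, P, R}.
Min-cut edges: Res→Out (2), P→Out (6), R→Out (7); capacity 2 + 6 + 7 = 15.

15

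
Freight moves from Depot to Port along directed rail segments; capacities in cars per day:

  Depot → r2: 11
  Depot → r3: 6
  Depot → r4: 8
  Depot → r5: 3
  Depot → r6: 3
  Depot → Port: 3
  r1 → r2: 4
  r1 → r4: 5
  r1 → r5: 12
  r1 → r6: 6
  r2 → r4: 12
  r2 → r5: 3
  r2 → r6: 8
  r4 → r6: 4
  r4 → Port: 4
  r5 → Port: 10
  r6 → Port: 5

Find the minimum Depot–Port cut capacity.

Augment Depot→Port: bottleneck 3, flow now 3.
Augment Depot→r4→Port: bottleneck 4, flow now 7.
Augment Depot→r5→Port: bottleneck 3, flow now 10.
Augment Depot→r6→Port: bottleneck 3, flow now 13.
Augment Depot→r2→r5→Port: bottleneck 3, flow now 16.
Augment Depot→r2→r6→Port: bottleneck 2, flow now 18.
No augmenting path remains; maximum flow = 18.
By max-flow min-cut, the minimum cut capacity equals the max flow.
In the residual graph, reachable from Depot: {Depot, r2, r3, r4, r6}.
Min-cut edges: Depot→r5 (3), Depot→Port (3), r2→r5 (3), r4→Port (4), r6→Port (5); capacity 3 + 3 + 3 + 4 + 5 = 18.

18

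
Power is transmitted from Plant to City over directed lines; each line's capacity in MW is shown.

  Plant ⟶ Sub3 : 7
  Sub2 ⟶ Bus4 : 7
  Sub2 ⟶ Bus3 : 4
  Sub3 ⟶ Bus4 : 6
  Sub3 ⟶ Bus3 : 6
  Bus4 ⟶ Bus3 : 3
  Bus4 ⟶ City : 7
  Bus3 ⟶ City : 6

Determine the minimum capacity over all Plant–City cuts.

7

Augment Plant→Sub3→Bus4→City: bottleneck 6, flow now 6.
Augment Plant→Sub3→Bus3→City: bottleneck 1, flow now 7.
No augmenting path remains; maximum flow = 7.
By max-flow min-cut, the minimum cut capacity equals the max flow.
In the residual graph, reachable from Plant: {Plant}.
Min-cut edges: Plant→Sub3 (7); capacity 7 = 7.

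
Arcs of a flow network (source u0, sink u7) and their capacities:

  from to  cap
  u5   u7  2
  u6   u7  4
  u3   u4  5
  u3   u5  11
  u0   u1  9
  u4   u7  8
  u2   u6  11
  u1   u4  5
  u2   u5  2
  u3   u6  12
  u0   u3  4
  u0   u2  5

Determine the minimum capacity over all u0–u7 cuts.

Augment u0→u1→u4→u7: bottleneck 5, flow now 5.
Augment u0→u2→u5→u7: bottleneck 2, flow now 7.
Augment u0→u2→u6→u7: bottleneck 3, flow now 10.
Augment u0→u3→u4→u7: bottleneck 3, flow now 13.
Augment u0→u3→u6→u7: bottleneck 1, flow now 14.
No augmenting path remains; maximum flow = 14.
By max-flow min-cut, the minimum cut capacity equals the max flow.
In the residual graph, reachable from u0: {u0, u1}.
Min-cut edges: u0→u2 (5), u0→u3 (4), u1→u4 (5); capacity 5 + 4 + 5 = 14.

14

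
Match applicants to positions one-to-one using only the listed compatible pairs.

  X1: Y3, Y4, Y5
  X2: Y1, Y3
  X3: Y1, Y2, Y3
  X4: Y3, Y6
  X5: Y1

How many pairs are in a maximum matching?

Unit-capacity flow: source→left, listed edges, right→sink; max matching = max flow.
Augmenting path X1→Y3 (+1); matched 1.
Augmenting path X2→Y1 (+1); matched 2.
Augmenting path X3→Y2 (+1); matched 3.
Augmenting path X4→Y6 (+1); matched 4.
Augmenting path X5→Y1→X2→Y3→X1→Y4 (+1); matched 5.
No augmenting path remains; maximum matching = 5.
König certificate: {X1, X2, X3, X4, X5} is a vertex cover of size 5 (every listed pair touches it), so no matching can be larger.

5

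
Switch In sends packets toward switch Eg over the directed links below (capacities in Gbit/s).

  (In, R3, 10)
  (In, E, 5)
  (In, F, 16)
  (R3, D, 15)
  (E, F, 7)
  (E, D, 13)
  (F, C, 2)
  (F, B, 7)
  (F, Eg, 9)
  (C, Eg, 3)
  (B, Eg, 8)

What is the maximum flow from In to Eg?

18

Augment In→F→Eg: bottleneck 9, flow now 9.
Augment In→F→C→Eg: bottleneck 2, flow now 11.
Augment In→F→B→Eg: bottleneck 5, flow now 16.
Augment In→E→F→B→Eg: bottleneck 2, flow now 18.
No augmenting path remains; maximum flow = 18.
In the residual graph, reachable from In: {In, R3, E, F, D}.
Min-cut edges: F→C (2), F→B (7), F→Eg (9); capacity 2 + 7 + 9 = 18.
This cut is saturated, so no flow can exceed 18.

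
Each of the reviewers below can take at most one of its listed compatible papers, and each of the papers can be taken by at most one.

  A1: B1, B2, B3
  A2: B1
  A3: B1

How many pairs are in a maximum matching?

Unit-capacity flow: source→left, listed edges, right→sink; max matching = max flow.
Augmenting path A1→B1 (+1); matched 1.
Augmenting path A2→B1→A1→B2 (+1); matched 2.
No augmenting path remains; maximum matching = 2.
König certificate: {A1, B1} is a vertex cover of size 2 (every listed pair touches it), so no matching can be larger.

2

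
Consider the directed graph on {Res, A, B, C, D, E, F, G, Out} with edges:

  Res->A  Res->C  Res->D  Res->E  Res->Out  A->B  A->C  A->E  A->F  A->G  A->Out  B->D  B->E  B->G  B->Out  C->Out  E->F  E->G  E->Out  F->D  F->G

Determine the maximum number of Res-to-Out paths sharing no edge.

4

Assign every edge capacity 1; by Menger, the answer equals the max flow.
Path Res→Out (+1); total 1.
Path Res→A→Out (+1); total 2.
Path Res→C→Out (+1); total 3.
Path Res→E→Out (+1); total 4.
No residual Res→Out path; max flow = 4.
Certifying cut of size 4: {Res→A, Res→C, Res→E, Res→Out}.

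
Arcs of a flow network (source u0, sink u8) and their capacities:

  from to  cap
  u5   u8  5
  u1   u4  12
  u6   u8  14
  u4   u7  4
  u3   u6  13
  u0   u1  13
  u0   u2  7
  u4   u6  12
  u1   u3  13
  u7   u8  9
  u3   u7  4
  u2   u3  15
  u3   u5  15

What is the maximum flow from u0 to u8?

20

Augment u0→u1→u3→u5→u8: bottleneck 5, flow now 5.
Augment u0→u1→u3→u6→u8: bottleneck 8, flow now 13.
Augment u0→u2→u3→u6→u8: bottleneck 5, flow now 18.
Augment u0→u2→u3→u7→u8: bottleneck 2, flow now 20.
No augmenting path remains; maximum flow = 20.
In the residual graph, reachable from u0: {u0}.
Min-cut edges: u0→u1 (13), u0→u2 (7); capacity 13 + 7 = 20.
This cut is saturated, so no flow can exceed 20.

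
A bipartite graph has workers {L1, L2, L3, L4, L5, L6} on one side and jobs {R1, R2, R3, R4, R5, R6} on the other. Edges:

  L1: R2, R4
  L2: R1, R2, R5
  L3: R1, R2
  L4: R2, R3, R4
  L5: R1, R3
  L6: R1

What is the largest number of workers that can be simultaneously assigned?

5

Unit-capacity flow: source→left, listed edges, right→sink; max matching = max flow.
Augmenting path L1→R2 (+1); matched 1.
Augmenting path L2→R1 (+1); matched 2.
Augmenting path L4→R3 (+1); matched 3.
Augmenting path L3→R1→L2→R5 (+1); matched 4.
Augmenting path L5→R3→L4→R4 (+1); matched 5.
No augmenting path remains; maximum matching = 5.
König certificate: {L2, R1, R2, R3, R4} is a vertex cover of size 5 (every listed pair touches it), so no matching can be larger.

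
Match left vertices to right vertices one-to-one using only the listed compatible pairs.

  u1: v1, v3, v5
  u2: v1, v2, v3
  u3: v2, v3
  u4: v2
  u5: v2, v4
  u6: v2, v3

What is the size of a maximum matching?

5

Unit-capacity flow: source→left, listed edges, right→sink; max matching = max flow.
Augmenting path u1→v1 (+1); matched 1.
Augmenting path u2→v2 (+1); matched 2.
Augmenting path u3→v3 (+1); matched 3.
Augmenting path u5→v4 (+1); matched 4.
Augmenting path u4→v2→u2→v1→u1→v5 (+1); matched 5.
No augmenting path remains; maximum matching = 5.
König certificate: {u1, u2, u5, v2, v3} is a vertex cover of size 5 (every listed pair touches it), so no matching can be larger.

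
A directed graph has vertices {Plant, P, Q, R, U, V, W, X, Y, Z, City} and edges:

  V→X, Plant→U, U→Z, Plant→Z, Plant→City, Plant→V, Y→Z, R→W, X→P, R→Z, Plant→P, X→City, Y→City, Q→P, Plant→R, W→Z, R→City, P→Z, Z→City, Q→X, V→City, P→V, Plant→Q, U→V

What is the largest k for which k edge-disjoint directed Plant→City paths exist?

Assign every edge capacity 1; by Menger, the answer equals the max flow.
Path Plant→City (+1); total 1.
Path Plant→R→City (+1); total 2.
Path Plant→V→City (+1); total 3.
Path Plant→Z→City (+1); total 4.
Path Plant→Q→X→City (+1); total 5.
No residual Plant→City path; max flow = 5.
Certifying cut of size 5: {Plant→City, Plant→R, V→City, X→City, Z→City}.

5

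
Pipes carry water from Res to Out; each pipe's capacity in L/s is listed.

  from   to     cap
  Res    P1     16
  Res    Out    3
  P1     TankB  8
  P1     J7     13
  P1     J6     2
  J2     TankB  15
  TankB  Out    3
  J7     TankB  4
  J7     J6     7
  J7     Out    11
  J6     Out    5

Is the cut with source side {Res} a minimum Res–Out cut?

Given cut capacity: 16 + 3 = 19.
Augment Res→Out: bottleneck 3, flow now 3.
Augment Res→P1→TankB→Out: bottleneck 3, flow now 6.
Augment Res→P1→J7→Out: bottleneck 11, flow now 17.
Augment Res→P1→J6→Out: bottleneck 2, flow now 19.
No augmenting path remains; maximum flow = 19.
Cut capacity 19 equals the max flow, so it is a minimum cut.

Yes — it is a minimum cut (capacity 19).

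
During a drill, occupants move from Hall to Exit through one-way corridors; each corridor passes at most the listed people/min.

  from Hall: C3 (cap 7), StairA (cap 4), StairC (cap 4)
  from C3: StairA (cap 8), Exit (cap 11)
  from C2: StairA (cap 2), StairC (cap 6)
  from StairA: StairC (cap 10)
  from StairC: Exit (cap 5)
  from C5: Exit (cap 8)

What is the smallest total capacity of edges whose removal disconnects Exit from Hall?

Augment Hall→C3→Exit: bottleneck 7, flow now 7.
Augment Hall→StairC→Exit: bottleneck 4, flow now 11.
Augment Hall→StairA→StairC→Exit: bottleneck 1, flow now 12.
No augmenting path remains; maximum flow = 12.
By max-flow min-cut, the minimum cut capacity equals the max flow.
In the residual graph, reachable from Hall: {Hall, StairA, StairC}.
Min-cut edges: Hall→C3 (7), StairC→Exit (5); capacity 7 + 5 = 12.

12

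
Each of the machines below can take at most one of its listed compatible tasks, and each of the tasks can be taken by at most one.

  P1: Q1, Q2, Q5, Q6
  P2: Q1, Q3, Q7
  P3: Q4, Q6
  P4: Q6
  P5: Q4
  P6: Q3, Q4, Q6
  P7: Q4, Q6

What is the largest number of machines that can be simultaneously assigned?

5

Unit-capacity flow: source→left, listed edges, right→sink; max matching = max flow.
Augmenting path P1→Q1 (+1); matched 1.
Augmenting path P2→Q3 (+1); matched 2.
Augmenting path P3→Q4 (+1); matched 3.
Augmenting path P4→Q6 (+1); matched 4.
Augmenting path P6→Q3→P2→Q7 (+1); matched 5.
No augmenting path remains; maximum matching = 5.
König certificate: {P1, P2, P6, Q4, Q6} is a vertex cover of size 5 (every listed pair touches it), so no matching can be larger.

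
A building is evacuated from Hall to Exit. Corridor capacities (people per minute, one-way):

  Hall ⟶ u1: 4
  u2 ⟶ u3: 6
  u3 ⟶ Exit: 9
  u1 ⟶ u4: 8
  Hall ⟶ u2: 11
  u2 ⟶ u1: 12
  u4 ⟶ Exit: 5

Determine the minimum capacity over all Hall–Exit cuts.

11

Augment Hall→u1→u4→Exit: bottleneck 4, flow now 4.
Augment Hall→u2→u3→Exit: bottleneck 6, flow now 10.
Augment Hall→u2→u1→u4→Exit: bottleneck 1, flow now 11.
No augmenting path remains; maximum flow = 11.
By max-flow min-cut, the minimum cut capacity equals the max flow.
In the residual graph, reachable from Hall: {Hall, u1, u2, u4}.
Min-cut edges: u2→u3 (6), u4→Exit (5); capacity 6 + 5 = 11.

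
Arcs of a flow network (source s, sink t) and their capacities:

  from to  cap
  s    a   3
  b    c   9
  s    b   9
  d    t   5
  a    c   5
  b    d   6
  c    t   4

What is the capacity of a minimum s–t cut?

9

Augment s→a→c→t: bottleneck 3, flow now 3.
Augment s→b→c→t: bottleneck 1, flow now 4.
Augment s→b→d→t: bottleneck 5, flow now 9.
No augmenting path remains; maximum flow = 9.
By max-flow min-cut, the minimum cut capacity equals the max flow.
In the residual graph, reachable from s: {s, a, b, c, d}.
Min-cut edges: c→t (4), d→t (5); capacity 4 + 5 = 9.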